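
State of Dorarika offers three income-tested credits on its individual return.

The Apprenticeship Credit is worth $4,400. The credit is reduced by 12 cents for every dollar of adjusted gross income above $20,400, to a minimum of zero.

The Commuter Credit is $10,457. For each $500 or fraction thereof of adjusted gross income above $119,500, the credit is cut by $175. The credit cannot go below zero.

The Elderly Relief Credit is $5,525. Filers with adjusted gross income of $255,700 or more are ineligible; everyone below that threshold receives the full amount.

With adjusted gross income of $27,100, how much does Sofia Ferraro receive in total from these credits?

Apprenticeship Credit: 12% of the $6,700 excess over $20,400 is $804; credit = $4,400 − $804 = $3,596.
Commuter Credit: $27,100 is at or below the $119,500 threshold, so the full $10,457 applies.
Elderly Relief Credit: $27,100 is below the $255,700 cutoff, so the full $5,525 applies.
Total: $3,596 + $10,457 + $5,525 = $19,578.

$19,578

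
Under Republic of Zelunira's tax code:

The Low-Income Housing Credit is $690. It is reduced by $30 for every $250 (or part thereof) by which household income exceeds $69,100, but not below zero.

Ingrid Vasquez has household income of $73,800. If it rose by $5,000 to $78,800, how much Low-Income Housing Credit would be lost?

$120

At $73,800 — income exceeds $69,100 by $4,700, which is 19 full-or-partial $250 increments; reduction = 19 × $30 = $570, leaving $120.
At $78,800 — income exceeds $69,100 by $9,700 → 39 increments × $30 = $1,170 ≥ base, so the credit is $0.
Lost: $120 − $0 = $120.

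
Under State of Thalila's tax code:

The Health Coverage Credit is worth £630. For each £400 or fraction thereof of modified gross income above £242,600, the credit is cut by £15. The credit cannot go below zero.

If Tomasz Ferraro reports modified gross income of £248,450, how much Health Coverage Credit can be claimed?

£405

Health Coverage Credit: income exceeds £242,600 by £5,850, which is 15 full-or-partial £400 increments; reduction = 15 × £15 = £225, leaving £405.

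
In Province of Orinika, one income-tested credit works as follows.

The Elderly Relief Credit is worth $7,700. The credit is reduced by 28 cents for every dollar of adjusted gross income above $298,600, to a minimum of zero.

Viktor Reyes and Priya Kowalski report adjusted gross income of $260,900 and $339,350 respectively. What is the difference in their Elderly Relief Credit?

$7,700

Viktor ($260,900): Elderly Relief Credit: $260,900 is at or below the $298,600 threshold, so the full $7,700 applies.
Priya ($339,350): Elderly Relief Credit: 28% of the $40,750 excess over $298,600 is $11,410 ≥ base, so the credit is $0.
Difference: |$7,700 − $0| = $7,700.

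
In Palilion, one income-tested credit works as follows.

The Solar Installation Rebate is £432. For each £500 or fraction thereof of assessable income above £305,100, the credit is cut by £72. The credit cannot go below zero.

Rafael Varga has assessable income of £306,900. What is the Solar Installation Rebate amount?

£144

Solar Installation Rebate: income exceeds £305,100 by £1,800, which is 4 full-or-partial £500 increments; reduction = 4 × £72 = £288, leaving £144.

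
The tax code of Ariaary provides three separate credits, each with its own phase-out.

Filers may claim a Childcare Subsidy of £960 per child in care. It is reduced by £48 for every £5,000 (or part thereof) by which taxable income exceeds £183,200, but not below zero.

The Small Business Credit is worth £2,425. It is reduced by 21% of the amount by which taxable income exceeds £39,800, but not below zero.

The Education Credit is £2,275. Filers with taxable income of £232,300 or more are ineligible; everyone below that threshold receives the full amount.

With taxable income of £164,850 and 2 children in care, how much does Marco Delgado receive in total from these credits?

£4,195

Childcare Subsidy: base = 2 × £960 = £1,920. £164,850 is at or below the £183,200 threshold, so the full £1,920 applies.
Small Business Credit: 21% of the £125,050 excess over £39,800 is £26,260.50 ≥ base, so the credit is £0.
Education Credit: £164,850 is below the £232,300 cutoff, so the full £2,275 applies.
Total: £1,920 + £0 + £2,275 = £4,195.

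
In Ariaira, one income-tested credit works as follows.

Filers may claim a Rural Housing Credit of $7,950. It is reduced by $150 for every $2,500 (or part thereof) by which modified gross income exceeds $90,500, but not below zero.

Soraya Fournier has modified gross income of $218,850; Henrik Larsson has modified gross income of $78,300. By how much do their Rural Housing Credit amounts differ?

$7,800

Soraya ($218,850): Rural Housing Credit: income exceeds $90,500 by $128,350, which is 52 full-or-partial $2,500 increments; reduction = 52 × $150 = $7,800, leaving $150.
Henrik ($78,300): Rural Housing Credit: $78,300 is at or below the $90,500 threshold, so the full $7,950 applies.
Difference: |$150 − $7,950| = $7,800.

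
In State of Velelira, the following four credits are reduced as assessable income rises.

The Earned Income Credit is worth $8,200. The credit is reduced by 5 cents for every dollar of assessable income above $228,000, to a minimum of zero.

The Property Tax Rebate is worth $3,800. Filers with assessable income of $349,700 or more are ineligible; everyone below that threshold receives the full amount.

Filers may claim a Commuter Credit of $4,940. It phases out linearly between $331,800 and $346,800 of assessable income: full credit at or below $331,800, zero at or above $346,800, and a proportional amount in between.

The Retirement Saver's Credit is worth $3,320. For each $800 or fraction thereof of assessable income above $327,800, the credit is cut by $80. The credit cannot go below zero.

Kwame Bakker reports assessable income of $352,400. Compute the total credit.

Earned Income Credit: 5% of the $124,400 excess over $228,000 is $6,220; credit = $8,200 − $6,220 = $1,980.
Property Tax Rebate: $352,400 meets or exceeds the $349,700 cutoff, so the credit is $0.
Commuter Credit: $352,400 is at or above $346,800, so the credit is $0.
Retirement Saver's Credit: income exceeds $327,800 by $24,600, which is 31 full-or-partial $800 increments; reduction = 31 × $80 = $2,480, leaving $840.
Total: $1,980 + $0 + $0 + $840 = $2,820.

$2,820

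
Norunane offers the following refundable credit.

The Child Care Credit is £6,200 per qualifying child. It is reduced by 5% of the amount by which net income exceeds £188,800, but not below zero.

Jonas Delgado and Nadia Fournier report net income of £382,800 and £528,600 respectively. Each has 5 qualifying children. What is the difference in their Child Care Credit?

£7,290

Jonas (£382,800): Child Care Credit: base = 5 × £6,200 = £31,000. 5% of the £194,000 excess over £188,800 is £9,700; credit = £31,000 − £9,700 = £21,300.
Nadia (£528,600): Child Care Credit: base = 5 × £6,200 = £31,000. 5% of the £339,800 excess over £188,800 is £16,990; credit = £31,000 − £16,990 = £14,010.
Difference: |£21,300 − £14,010| = £7,290.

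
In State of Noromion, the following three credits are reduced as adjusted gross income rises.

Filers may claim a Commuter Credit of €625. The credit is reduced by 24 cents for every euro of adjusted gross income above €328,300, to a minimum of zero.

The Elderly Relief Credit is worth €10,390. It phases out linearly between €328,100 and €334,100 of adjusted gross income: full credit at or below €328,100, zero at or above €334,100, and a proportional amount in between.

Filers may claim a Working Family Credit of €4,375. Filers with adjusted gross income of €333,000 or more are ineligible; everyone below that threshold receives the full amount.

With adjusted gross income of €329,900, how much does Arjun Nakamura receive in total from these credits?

Commuter Credit: 24% of the €1,600 excess over €328,300 is €384; credit = €625 − €384 = €241.
Elderly Relief Credit: €329,900 is €1,800 into a €6,000 phase-out range, leaving 4,200/6,000 of the credit: €10,390 × 4,200/6,000 = €7,273.
Working Family Credit: €329,900 is below the €333,000 cutoff, so the full €4,375 applies.
Total: €241 + €7,273 + €4,375 = €11,889.

€11,889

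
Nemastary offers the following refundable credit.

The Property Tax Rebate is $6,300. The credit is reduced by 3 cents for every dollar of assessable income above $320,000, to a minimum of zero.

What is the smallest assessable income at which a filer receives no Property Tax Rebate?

$530,000

The credit falls by 3% of each dollar above $320,000, so it reaches zero when the excess is $6,300 / 3% = $210,000: income = $320,000 + $210,000 = $530,000.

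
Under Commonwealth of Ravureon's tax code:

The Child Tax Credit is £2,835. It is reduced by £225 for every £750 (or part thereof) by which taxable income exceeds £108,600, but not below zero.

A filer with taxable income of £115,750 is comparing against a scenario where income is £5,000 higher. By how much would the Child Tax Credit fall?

£585

At £115,750 — income exceeds £108,600 by £7,150, which is 10 full-or-partial £750 increments; reduction = 10 × £225 = £2,250, leaving £585.
At £120,750 — income exceeds £108,600 by £12,150 → 17 increments × £225 = £3,825 ≥ base, so the credit is £0.
Lost: £585 − £0 = £585.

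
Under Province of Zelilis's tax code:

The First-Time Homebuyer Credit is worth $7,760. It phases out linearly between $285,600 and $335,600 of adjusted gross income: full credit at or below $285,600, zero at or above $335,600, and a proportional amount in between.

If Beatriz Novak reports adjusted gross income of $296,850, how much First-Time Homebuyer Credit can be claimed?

First-Time Homebuyer Credit: $296,850 is $11,250 into a $50,000 phase-out range, leaving 38,750/50,000 of the credit: $7,760 × 38,750/50,000 = $6,014.

$6,014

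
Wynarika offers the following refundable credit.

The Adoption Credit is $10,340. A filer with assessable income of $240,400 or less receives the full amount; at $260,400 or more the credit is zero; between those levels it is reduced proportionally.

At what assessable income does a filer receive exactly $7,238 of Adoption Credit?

$246,400

$7,238 is 7,238/10,340 of the full $10,340, so 3,102/10,340 of the $20,000 range has been used: income = $240,400 + $20,000 × 3,102/10,340 = $246,400.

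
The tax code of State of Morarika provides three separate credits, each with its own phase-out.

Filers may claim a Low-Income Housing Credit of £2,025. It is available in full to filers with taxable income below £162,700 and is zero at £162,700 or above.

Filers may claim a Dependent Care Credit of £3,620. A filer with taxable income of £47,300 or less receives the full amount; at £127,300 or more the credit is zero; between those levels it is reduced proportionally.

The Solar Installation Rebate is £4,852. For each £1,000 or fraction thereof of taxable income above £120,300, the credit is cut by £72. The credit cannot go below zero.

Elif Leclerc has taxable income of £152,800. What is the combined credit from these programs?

£4,501

Low-Income Housing Credit: £152,800 is below the £162,700 cutoff, so the full £2,025 applies.
Dependent Care Credit: £152,800 is at or above £127,300, so the credit is £0.
Solar Installation Rebate: income exceeds £120,300 by £32,500, which is 33 full-or-partial £1,000 increments; reduction = 33 × £72 = £2,376, leaving £2,476.
Total: £2,025 + £0 + £2,476 = £4,501.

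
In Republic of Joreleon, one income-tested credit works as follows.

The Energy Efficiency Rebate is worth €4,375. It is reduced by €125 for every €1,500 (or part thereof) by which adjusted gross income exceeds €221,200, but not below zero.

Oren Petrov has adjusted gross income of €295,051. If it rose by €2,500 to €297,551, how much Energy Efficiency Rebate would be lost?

At €295,051 — income exceeds €221,200 by €73,851 → 50 increments × €125 = €6,250 ≥ base, so the credit is €0.
At €297,551 — income exceeds €221,200 by €76,351 → 51 increments × €125 = €6,375 ≥ base, so the credit is €0.
Lost: €0 − €0 = €0.

€0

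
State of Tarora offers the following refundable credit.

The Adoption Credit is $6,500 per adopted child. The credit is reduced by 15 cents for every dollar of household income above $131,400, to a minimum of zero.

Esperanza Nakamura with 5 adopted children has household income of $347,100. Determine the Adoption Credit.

Adoption Credit: base = 5 × $6,500 = $32,500. 15% of the $215,700 excess over $131,400 is $32,355; credit = $32,500 − $32,355 = $145.

$145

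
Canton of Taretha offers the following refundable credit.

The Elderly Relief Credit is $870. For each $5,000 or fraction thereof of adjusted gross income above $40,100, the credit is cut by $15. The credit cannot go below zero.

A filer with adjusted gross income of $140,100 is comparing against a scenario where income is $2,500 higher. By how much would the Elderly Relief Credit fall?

$15

At $140,100 — income exceeds $40,100 by $100,000, which is 20 full-or-partial $5,000 increments; reduction = 20 × $15 = $300, leaving $570.
At $142,600 — income exceeds $40,100 by $102,500, which is 21 full-or-partial $5,000 increments; reduction = 21 × $15 = $315, leaving $555.
Lost: $570 − $555 = $15.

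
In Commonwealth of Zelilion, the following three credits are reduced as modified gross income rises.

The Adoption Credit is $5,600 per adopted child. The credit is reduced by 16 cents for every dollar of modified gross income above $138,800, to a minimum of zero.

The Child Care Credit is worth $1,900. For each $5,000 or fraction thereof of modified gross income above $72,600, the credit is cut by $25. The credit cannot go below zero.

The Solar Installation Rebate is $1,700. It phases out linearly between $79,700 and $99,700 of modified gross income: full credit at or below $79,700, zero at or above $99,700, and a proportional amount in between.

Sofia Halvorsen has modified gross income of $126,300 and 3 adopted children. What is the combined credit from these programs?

$18,425

Adoption Credit: base = 3 × $5,600 = $16,800. $126,300 is at or below the $138,800 threshold, so the full $16,800 applies.
Child Care Credit: income exceeds $72,600 by $53,700, which is 11 full-or-partial $5,000 increments; reduction = 11 × $25 = $275, leaving $1,625.
Solar Installation Rebate: $126,300 is at or above $99,700, so the credit is $0.
Total: $16,800 + $1,625 + $0 = $18,425.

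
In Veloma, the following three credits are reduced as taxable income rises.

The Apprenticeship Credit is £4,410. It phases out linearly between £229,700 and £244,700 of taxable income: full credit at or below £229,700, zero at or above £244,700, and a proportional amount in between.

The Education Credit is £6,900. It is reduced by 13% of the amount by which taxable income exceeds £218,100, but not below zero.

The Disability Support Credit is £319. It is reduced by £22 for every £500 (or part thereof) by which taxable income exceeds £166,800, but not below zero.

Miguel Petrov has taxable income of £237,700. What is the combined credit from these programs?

£6,410

Apprenticeship Credit: £237,700 is £8,000 into a £15,000 phase-out range, leaving 7,000/15,000 of the credit: £4,410 × 7,000/15,000 = £2,058.
Education Credit: 13% of the £19,600 excess over £218,100 is £2,548; credit = £6,900 − £2,548 = £4,352.
Disability Support Credit: income exceeds £166,800 by £70,900 → 142 increments × £22 = £3,124 ≥ base, so the credit is £0.
Total: £2,058 + £4,352 + £0 = £6,410.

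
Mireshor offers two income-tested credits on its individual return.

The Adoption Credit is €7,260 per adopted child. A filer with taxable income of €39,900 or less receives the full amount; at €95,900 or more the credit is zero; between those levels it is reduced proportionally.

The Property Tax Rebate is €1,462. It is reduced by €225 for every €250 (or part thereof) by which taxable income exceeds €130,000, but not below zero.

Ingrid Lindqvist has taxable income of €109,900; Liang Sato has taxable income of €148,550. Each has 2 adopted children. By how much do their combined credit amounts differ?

Ingrid (€109,900): Adoption Credit: base = 2 × €7,260 = €14,520. €109,900 is at or above €95,900, so the credit is €0. Property Tax Rebate: €109,900 is at or below the €130,000 threshold, so the full €1,462 applies. total €0 + €1,462 = €1,462
Liang (€148,550): Adoption Credit: base = 2 × €7,260 = €14,520. €148,550 is at or above €95,900, so the credit is €0. Property Tax Rebate: income exceeds €130,000 by €18,550 → 75 increments × €225 = €16,875 ≥ base, so the credit is €0. total €0 + €0 = €0
Difference: |€1,462 − €0| = €1,462.

€1,462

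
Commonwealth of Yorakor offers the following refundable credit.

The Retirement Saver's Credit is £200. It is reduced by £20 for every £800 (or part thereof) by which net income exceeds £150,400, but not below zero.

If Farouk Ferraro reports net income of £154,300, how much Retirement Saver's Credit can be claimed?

£100

Retirement Saver's Credit: income exceeds £150,400 by £3,900, which is 5 full-or-partial £800 increments; reduction = 5 × £20 = £100, leaving £100.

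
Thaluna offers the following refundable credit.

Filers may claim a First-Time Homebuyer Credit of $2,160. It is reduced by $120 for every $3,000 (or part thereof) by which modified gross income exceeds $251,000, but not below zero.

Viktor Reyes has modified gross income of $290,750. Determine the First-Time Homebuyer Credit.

$480

First-Time Homebuyer Credit: income exceeds $251,000 by $39,750, which is 14 full-or-partial $3,000 increments; reduction = 14 × $120 = $1,680, leaving $480.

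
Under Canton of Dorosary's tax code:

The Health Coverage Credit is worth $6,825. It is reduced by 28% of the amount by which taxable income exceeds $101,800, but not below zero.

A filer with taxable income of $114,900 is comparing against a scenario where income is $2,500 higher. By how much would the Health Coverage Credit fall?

$700

At $114,900 — 28% of the $13,100 excess over $101,800 is $3,668; credit = $6,825 − $3,668 = $3,157.
At $117,400 — 28% of the $15,600 excess over $101,800 is $4,368; credit = $6,825 − $4,368 = $2,457.
Lost: $3,157 − $2,457 = $700.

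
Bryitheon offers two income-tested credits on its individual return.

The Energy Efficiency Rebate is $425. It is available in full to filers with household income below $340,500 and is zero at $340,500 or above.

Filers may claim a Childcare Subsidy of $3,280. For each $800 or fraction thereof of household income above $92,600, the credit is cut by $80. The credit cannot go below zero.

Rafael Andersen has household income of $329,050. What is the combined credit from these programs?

Energy Efficiency Rebate: $329,050 is below the $340,500 cutoff, so the full $425 applies.
Childcare Subsidy: income exceeds $92,600 by $236,450 → 296 increments × $80 = $23,680 ≥ base, so the credit is $0.
Total: $425 + $0 = $425.

$425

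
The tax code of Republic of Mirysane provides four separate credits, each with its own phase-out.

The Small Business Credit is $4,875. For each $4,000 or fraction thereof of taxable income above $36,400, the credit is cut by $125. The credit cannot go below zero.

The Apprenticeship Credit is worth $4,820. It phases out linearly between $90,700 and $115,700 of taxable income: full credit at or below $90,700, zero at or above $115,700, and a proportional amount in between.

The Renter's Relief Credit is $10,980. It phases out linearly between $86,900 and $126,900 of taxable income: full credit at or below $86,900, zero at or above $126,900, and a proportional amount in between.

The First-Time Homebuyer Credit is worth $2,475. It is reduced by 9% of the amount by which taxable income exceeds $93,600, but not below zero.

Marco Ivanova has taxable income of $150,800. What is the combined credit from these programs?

$1,250

Small Business Credit: income exceeds $36,400 by $114,400, which is 29 full-or-partial $4,000 increments; reduction = 29 × $125 = $3,625, leaving $1,250.
Apprenticeship Credit: $150,800 is at or above $115,700, so the credit is $0.
Renter's Relief Credit: $150,800 is at or above $126,900, so the credit is $0.
First-Time Homebuyer Credit: 9% of the $57,200 excess over $93,600 is $5,148 ≥ base, so the credit is $0.
Total: $1,250 + $0 + $0 + $0 = $1,250.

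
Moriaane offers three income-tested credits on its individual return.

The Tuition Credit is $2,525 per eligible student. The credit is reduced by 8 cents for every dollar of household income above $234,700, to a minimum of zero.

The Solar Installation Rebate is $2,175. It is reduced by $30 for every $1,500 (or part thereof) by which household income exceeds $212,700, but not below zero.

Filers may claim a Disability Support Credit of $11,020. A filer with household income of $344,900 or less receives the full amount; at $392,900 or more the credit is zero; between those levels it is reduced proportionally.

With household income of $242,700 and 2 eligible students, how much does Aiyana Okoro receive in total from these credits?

$17,005

Tuition Credit: base = 2 × $2,525 = $5,050. 8% of the $8,000 excess over $234,700 is $640; credit = $5,050 − $640 = $4,410.
Solar Installation Rebate: income exceeds $212,700 by $30,000, which is 20 full-or-partial $1,500 increments; reduction = 20 × $30 = $600, leaving $1,575.
Disability Support Credit: $242,700 is at or below the $344,900 threshold, so the full $11,020 applies.
Total: $4,410 + $1,575 + $11,020 = $17,005.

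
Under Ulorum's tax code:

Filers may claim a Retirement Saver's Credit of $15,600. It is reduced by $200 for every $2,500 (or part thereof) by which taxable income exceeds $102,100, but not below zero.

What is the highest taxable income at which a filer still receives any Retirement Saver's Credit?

$294,600

After 77 increments the reduction is 77 × $200 = $15,400, leaving $200; one more increment wipes it out. Increment 77 ends at excess 77 × $2,500 = $192,500, so the highest qualifying income is $102,100 + $192,500 = $294,600.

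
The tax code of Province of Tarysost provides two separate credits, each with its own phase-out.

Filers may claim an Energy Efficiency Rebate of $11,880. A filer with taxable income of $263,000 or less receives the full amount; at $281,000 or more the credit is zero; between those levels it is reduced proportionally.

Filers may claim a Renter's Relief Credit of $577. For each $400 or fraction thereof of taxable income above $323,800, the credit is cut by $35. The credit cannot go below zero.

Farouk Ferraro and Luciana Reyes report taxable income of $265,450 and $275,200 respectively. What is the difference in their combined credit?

Farouk ($265,450): Energy Efficiency Rebate: $265,450 is $2,450 into a $18,000 phase-out range, leaving 15,550/18,000 of the credit: $11,880 × 15,550/18,000 = $10,263. Renter's Relief Credit: $265,450 is at or below the $323,800 threshold, so the full $577 applies. total $10,263 + $577 = $10,840
Luciana ($275,200): Energy Efficiency Rebate: $275,200 is $12,200 into a $18,000 phase-out range, leaving 5,800/18,000 of the credit: $11,880 × 5,800/18,000 = $3,828. Renter's Relief Credit: $275,200 is at or below the $323,800 threshold, so the full $577 applies. total $3,828 + $577 = $4,405
Difference: |$10,840 − $4,405| = $6,435.

$6,435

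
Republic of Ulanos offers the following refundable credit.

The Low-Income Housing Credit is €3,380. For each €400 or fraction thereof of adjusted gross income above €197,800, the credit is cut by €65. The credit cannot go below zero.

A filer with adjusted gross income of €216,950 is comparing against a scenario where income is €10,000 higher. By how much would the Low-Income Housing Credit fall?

€260

At €216,950 — income exceeds €197,800 by €19,150, which is 48 full-or-partial €400 increments; reduction = 48 × €65 = €3,120, leaving €260.
At €226,950 — income exceeds €197,800 by €29,150 → 73 increments × €65 = €4,745 ≥ base, so the credit is €0.
Lost: €260 − €0 = €260.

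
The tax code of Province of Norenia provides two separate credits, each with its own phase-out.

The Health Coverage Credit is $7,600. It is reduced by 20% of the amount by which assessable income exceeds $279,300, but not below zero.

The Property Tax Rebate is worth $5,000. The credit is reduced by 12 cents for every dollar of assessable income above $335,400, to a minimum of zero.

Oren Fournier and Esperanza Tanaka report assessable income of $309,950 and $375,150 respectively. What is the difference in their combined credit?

$6,240

Oren ($309,950): Health Coverage Credit: 20% of the $30,650 excess over $279,300 is $6,130; credit = $7,600 − $6,130 = $1,470. Property Tax Rebate: $309,950 is at or below the $335,400 threshold, so the full $5,000 applies. total $1,470 + $5,000 = $6,470
Esperanza ($375,150): Health Coverage Credit: 20% of the $95,850 excess over $279,300 is $19,170 ≥ base, so the credit is $0. Property Tax Rebate: 12% of the $39,750 excess over $335,400 is $4,770; credit = $5,000 − $4,770 = $230. total $0 + $230 = $230
Difference: |$6,470 − $230| = $6,240.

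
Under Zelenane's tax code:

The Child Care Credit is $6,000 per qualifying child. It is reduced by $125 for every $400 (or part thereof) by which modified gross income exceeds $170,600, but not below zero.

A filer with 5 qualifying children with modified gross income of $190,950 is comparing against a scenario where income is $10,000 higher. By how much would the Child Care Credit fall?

At $190,950 — base = 5 × $6,000 = $30,000. income exceeds $170,600 by $20,350, which is 51 full-or-partial $400 increments; reduction = 51 × $125 = $6,375, leaving $23,625.
At $200,950 — base = 5 × $6,000 = $30,000. income exceeds $170,600 by $30,350, which is 76 full-or-partial $400 increments; reduction = 76 × $125 = $9,500, leaving $20,500.
Lost: $23,625 − $20,500 = $3,125.

$3,125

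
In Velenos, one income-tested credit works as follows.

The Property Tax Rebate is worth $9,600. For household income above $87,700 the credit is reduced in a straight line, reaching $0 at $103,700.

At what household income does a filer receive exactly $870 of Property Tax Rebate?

$870 is 870/9,600 of the full $9,600, so 8,730/9,600 of the $16,000 range has been used: income = $87,700 + $16,000 × 8,730/9,600 = $102,250.

$102,250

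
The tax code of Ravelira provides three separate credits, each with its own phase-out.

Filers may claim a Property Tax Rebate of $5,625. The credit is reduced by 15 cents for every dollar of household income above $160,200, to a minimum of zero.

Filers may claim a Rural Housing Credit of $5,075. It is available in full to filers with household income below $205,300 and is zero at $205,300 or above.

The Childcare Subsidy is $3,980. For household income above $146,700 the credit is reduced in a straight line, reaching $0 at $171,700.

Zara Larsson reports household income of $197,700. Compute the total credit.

$5,075

Property Tax Rebate: 15% of the $37,500 excess over $160,200 is $5,625 ≥ base, so the credit is $0.
Rural Housing Credit: $197,700 is below the $205,300 cutoff, so the full $5,075 applies.
Childcare Subsidy: $197,700 is at or above $171,700, so the credit is $0.
Total: $0 + $5,075 + $0 = $5,075.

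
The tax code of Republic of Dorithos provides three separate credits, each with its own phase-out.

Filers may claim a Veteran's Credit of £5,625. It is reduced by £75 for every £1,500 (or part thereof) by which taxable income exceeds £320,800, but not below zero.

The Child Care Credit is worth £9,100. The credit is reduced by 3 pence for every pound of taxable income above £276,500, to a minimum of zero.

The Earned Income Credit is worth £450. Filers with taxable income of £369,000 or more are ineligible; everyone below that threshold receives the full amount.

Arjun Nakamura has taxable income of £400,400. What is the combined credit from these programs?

Veteran's Credit: income exceeds £320,800 by £79,600, which is 54 full-or-partial £1,500 increments; reduction = 54 × £75 = £4,050, leaving £1,575.
Child Care Credit: 3% of the £123,900 excess over £276,500 is £3,717; credit = £9,100 − £3,717 = £5,383.
Earned Income Credit: £400,400 meets or exceeds the £369,000 cutoff, so the credit is £0.
Total: £1,575 + £5,383 + £0 = £6,958.

£6,958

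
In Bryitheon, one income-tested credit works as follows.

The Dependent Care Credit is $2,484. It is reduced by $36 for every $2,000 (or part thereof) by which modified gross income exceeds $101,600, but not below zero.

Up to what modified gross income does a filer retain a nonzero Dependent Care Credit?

$237,600

After 68 increments the reduction is 68 × $36 = $2,448, leaving $36; one more increment wipes it out. Increment 68 ends at excess 68 × $2,000 = $136,000, so the highest qualifying income is $101,600 + $136,000 = $237,600.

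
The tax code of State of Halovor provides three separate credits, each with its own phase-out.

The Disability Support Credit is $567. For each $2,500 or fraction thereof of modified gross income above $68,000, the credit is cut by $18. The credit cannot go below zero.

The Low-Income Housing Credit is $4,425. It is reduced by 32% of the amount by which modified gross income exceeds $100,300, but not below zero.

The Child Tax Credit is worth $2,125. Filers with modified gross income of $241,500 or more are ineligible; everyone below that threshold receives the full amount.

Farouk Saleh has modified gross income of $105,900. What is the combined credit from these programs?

Disability Support Credit: income exceeds $68,000 by $37,900, which is 16 full-or-partial $2,500 increments; reduction = 16 × $18 = $288, leaving $279.
Low-Income Housing Credit: 32% of the $5,600 excess over $100,300 is $1,792; credit = $4,425 − $1,792 = $2,633.
Child Tax Credit: $105,900 is below the $241,500 cutoff, so the full $2,125 applies.
Total: $279 + $2,633 + $2,125 = $5,037.

$5,037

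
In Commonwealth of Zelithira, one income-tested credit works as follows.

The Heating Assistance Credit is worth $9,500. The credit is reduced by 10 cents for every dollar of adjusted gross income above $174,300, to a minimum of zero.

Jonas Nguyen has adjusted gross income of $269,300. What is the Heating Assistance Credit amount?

$0

Heating Assistance Credit: 10% of the $95,000 excess over $174,300 is $9,500 ≥ base, so the credit is $0.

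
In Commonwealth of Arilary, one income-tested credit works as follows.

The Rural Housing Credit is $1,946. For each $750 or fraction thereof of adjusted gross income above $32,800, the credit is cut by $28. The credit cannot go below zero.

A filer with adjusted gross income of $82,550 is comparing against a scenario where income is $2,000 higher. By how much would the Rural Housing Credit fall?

At $82,550 — income exceeds $32,800 by $49,750, which is 67 full-or-partial $750 increments; reduction = 67 × $28 = $1,876, leaving $70.
At $84,550 — income exceeds $32,800 by $51,750, which is 69 full-or-partial $750 increments; reduction = 69 × $28 = $1,932, leaving $14.
Lost: $70 − $14 = $56.

$56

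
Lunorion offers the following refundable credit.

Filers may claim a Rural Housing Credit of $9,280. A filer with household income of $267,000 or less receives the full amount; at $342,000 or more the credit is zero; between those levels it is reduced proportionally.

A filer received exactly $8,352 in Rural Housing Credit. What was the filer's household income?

$8,352 is 8,352/9,280 of the full $9,280, so 928/9,280 of the $75,000 range has been used: income = $267,000 + $75,000 × 928/9,280 = $274,500.

$274,500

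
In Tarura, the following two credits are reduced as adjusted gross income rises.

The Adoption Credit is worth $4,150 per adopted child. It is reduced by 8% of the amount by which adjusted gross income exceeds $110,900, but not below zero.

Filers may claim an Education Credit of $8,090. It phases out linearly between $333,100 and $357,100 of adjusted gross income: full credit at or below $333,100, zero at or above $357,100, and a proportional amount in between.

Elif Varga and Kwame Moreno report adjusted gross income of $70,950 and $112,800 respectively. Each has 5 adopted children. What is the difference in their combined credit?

Elif ($70,950): Adoption Credit: base = 5 × $4,150 = $20,750. $70,950 is at or below the $110,900 threshold, so the full $20,750 applies. Education Credit: $70,950 is at or below the $333,100 threshold, so the full $8,090 applies. total $20,750 + $8,090 = $28,840
Kwame ($112,800): Adoption Credit: base = 5 × $4,150 = $20,750. 8% of the $1,900 excess over $110,900 is $152; credit = $20,750 − $152 = $20,598. Education Credit: $112,800 is at or below the $333,100 threshold, so the full $8,090 applies. total $20,598 + $8,090 = $28,688
Difference: |$28,840 − $28,688| = $152.

$152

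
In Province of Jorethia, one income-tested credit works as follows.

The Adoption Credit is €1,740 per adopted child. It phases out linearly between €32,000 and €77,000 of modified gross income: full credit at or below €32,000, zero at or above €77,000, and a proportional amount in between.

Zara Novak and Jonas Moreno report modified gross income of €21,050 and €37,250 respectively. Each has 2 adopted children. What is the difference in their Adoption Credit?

€406

Zara (€21,050): Adoption Credit: base = 2 × €1,740 = €3,480. €21,050 is at or below the €32,000 threshold, so the full €3,480 applies.
Jonas (€37,250): Adoption Credit: base = 2 × €1,740 = €3,480. €37,250 is €5,250 into a €45,000 phase-out range, leaving 39,750/45,000 of the credit: €3,480 × 39,750/45,000 = €3,074.
Difference: |€3,480 − €3,074| = €406.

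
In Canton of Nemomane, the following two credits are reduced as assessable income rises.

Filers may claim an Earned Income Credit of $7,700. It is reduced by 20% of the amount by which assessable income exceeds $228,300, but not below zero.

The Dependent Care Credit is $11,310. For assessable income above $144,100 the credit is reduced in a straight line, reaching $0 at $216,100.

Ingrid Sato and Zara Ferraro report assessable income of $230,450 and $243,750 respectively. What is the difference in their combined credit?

$2,660

Ingrid ($230,450): Earned Income Credit: 20% of the $2,150 excess over $228,300 is $430; credit = $7,700 − $430 = $7,270. Dependent Care Credit: $230,450 is at or above $216,100, so the credit is $0. total $7,270 + $0 = $7,270
Zara ($243,750): Earned Income Credit: 20% of the $15,450 excess over $228,300 is $3,090; credit = $7,700 − $3,090 = $4,610. Dependent Care Credit: $243,750 is at or above $216,100, so the credit is $0. total $4,610 + $0 = $4,610
Difference: |$7,270 − $4,610| = $2,660.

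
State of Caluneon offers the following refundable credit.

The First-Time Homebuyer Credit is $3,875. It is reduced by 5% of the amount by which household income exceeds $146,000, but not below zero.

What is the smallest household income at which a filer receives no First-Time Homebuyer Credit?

$223,500

The credit falls by 5% of each dollar above $146,000, so it reaches zero when the excess is $3,875 / 5% = $77,500: income = $146,000 + $77,500 = $223,500.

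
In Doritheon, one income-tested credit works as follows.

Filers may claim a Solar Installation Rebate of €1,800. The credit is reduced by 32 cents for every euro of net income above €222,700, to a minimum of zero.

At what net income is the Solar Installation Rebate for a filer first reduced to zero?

€228,325

The credit falls by 32% of each euro above €222,700, so it reaches zero when the excess is €1,800 / 32% = €5,625: income = €222,700 + €5,625 = €228,325.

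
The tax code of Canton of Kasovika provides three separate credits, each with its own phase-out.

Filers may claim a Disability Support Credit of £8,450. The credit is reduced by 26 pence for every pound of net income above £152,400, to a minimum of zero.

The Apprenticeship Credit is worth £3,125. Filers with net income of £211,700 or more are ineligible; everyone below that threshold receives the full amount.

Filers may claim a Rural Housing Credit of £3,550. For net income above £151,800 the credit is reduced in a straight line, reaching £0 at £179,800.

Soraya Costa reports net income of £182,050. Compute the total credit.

£3,866

Disability Support Credit: 26% of the £29,650 excess over £152,400 is £7,709; credit = £8,450 − £7,709 = £741.
Apprenticeship Credit: £182,050 is below the £211,700 cutoff, so the full £3,125 applies.
Rural Housing Credit: £182,050 is at or above £179,800, so the credit is £0.
Total: £741 + £3,125 + £0 = £3,866.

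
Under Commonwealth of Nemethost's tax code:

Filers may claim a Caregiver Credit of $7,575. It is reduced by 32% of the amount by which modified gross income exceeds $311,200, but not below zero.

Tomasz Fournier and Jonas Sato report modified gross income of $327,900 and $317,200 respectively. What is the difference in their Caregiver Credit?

Tomasz ($327,900): Caregiver Credit: 32% of the $16,700 excess over $311,200 is $5,344; credit = $7,575 − $5,344 = $2,231.
Jonas ($317,200): Caregiver Credit: 32% of the $6,000 excess over $311,200 is $1,920; credit = $7,575 − $1,920 = $5,655.
Difference: |$2,231 − $5,655| = $3,424.

$3,424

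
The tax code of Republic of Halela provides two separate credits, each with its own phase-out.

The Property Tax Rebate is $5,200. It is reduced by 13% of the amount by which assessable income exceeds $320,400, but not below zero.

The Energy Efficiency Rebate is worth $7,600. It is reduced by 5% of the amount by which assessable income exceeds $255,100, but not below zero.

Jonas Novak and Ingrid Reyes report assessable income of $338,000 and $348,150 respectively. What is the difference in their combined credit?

$1,827

Jonas ($338,000): Property Tax Rebate: 13% of the $17,600 excess over $320,400 is $2,288; credit = $5,200 − $2,288 = $2,912. Energy Efficiency Rebate: 5% of the $82,900 excess over $255,100 is $4,145; credit = $7,600 − $4,145 = $3,455. total $2,912 + $3,455 = $6,367
Ingrid ($348,150): Property Tax Rebate: 13% of the $27,750 excess over $320,400 is $3,607.50; credit = $5,200 − $3,607.50 = $1,592.50. Energy Efficiency Rebate: 5% of the $93,050 excess over $255,100 is $4,652.50; credit = $7,600 − $4,652.50 = $2,947.50. total $1,592.50 + $2,947.50 = $4,540
Difference: |$6,367 − $4,540| = $1,827.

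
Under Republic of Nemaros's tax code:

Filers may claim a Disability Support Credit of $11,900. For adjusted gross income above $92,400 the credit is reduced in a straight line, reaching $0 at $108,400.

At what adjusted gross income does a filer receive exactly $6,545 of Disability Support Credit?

$99,600

$6,545 is 6,545/11,900 of the full $11,900, so 5,355/11,900 of the $16,000 range has been used: income = $92,400 + $16,000 × 5,355/11,900 = $99,600.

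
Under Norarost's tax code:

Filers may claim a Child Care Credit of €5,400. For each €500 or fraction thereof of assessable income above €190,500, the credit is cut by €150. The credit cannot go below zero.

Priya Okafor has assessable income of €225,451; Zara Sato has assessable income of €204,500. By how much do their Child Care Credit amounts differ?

Priya (€225,451): Child Care Credit: income exceeds €190,500 by €34,951 → 70 increments × €150 = €10,500 ≥ base, so the credit is €0.
Zara (€204,500): Child Care Credit: income exceeds €190,500 by €14,000, which is 28 full-or-partial €500 increments; reduction = 28 × €150 = €4,200, leaving €1,200.
Difference: |€0 − €1,200| = €1,200.

€1,200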